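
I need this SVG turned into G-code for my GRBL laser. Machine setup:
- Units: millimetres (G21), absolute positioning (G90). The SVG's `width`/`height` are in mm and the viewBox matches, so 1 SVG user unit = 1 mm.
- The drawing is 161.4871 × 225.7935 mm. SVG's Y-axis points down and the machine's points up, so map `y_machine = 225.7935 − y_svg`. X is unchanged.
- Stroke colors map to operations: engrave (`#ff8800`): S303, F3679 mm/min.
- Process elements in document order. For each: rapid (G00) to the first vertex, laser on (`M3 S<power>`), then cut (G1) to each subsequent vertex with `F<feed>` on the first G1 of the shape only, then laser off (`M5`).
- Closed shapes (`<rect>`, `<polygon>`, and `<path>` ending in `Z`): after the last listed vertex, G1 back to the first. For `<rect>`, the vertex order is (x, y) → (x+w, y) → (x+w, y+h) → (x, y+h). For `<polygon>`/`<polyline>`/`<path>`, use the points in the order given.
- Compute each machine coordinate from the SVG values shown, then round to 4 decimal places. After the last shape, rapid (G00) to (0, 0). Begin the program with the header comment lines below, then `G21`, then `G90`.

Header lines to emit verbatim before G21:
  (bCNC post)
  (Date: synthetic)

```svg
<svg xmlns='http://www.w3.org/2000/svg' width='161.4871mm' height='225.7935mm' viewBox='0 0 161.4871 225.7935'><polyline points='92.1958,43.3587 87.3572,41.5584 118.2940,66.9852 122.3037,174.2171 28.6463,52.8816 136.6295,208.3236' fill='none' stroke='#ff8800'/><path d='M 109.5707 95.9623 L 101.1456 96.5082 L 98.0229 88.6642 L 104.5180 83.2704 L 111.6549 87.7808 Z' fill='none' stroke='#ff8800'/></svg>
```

Since the viewBox matches the mm dimensions, user units are millimetres directly. The only transform is the Y-flip y_m = 225.7935 − y_svg.

Shape 1 is a open polyline drawn with `<polyline>`. Its stroke #ff8800 means engrave at S303, F3679. After flipping Y the toolpath is (92.1958,182.4348) → (87.3572,184.2351) → (118.2940,158.8083) → (122.3037,51.5764) → (28.6463,172.9119) → (136.6295,17.4699).

Shape 2 is a regular polygon drawn with `<path>`. Its stroke #ff8800 means engrave at S303, F3679. After flipping Y the toolpath is (109.5707,129.8312) → (101.1456,129.2853) → (98.0229,137.1293) → (104.5180,142.5231) → (111.6549,138.0127) → (109.5707,129.8312), returning to the start.

(bCNC post)
(Date: synthetic)
G21
G90
G00 X92.1958 Y182.4348
M3 S303
G1 X87.3572 Y184.2351 F3679
G1 X118.2940 Y158.8083
G1 X122.3037 Y51.5764
G1 X28.6463 Y172.9119
G1 X136.6295 Y17.4699
M5
G00 X109.5707 Y129.8312
M3 S303
G1 X101.1456 Y129.2853 F3679
G1 X98.0229 Y137.1293
G1 X104.5180 Y142.5231
G1 X111.6549 Y138.0127
G1 X109.5707 Y129.8312
M5
G00 X0.0000 Y0.0000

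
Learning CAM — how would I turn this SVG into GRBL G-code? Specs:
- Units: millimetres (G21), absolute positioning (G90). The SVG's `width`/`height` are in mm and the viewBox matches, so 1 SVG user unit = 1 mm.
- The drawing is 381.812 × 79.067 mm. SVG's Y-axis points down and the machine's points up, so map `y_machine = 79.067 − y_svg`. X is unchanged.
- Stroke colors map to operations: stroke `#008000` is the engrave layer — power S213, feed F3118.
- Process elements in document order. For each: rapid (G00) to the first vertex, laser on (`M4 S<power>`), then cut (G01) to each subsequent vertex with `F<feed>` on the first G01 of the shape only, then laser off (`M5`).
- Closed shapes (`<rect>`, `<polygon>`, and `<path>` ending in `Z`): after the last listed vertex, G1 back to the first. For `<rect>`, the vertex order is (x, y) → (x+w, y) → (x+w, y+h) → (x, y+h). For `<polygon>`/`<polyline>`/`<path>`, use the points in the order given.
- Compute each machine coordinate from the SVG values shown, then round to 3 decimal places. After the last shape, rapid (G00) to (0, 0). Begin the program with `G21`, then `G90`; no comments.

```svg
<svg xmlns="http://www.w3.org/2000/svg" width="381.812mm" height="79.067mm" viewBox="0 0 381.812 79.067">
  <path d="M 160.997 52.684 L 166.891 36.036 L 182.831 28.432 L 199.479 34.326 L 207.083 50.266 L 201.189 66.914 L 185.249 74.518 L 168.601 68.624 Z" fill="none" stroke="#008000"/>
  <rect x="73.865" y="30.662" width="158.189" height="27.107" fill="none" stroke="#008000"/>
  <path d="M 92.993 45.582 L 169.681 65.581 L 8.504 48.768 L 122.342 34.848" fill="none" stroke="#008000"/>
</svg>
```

G21
G90
G00 X160.997 Y26.383
M4 S213
G01 X166.891 Y43.031 F3118
G01 X182.831 Y50.635
G01 X199.479 Y44.741
G01 X207.083 Y28.801
G01 X201.189 Y12.153
G01 X185.249 Y4.549
G01 X168.601 Y10.443
G01 X160.997 Y26.383
M5
G00 X73.865 Y48.405
M4 S213
G01 X232.054 Y48.405 F3118
G01 X232.054 Y21.298
G01 X73.865 Y21.298
G01 X73.865 Y48.405
M5
G00 X92.993 Y33.485
M4 S213
G01 X169.681 Y13.486 F3118
G01 X8.504 Y30.299
G01 X122.342 Y44.219
M5
G00 X0.000 Y0.000

1 u = 1 mm; y_m = 79.067 − y.

[1] `<path>` regular polygon, #008000→engrave S213 F3118: (160.997,26.383) → (166.891,43.031) → (182.831,50.635) → (199.479,44.741) → (207.083,28.801) → (201.189,12.153) → (185.249,4.549) → (168.601,10.443) → (160.997,26.383) (closed)

[2] `<rect>` rectangle, #008000→engrave S213 F3118: (73.865,48.405) → (232.054,48.405) → (232.054,21.298) → (73.865,21.298) → (73.865,48.405) (closed)

[3] `<path>` open polyline, #008000→engrave S213 F3118: (92.993,33.485) → (169.681,13.486) → (8.504,30.299) → (122.342,44.219)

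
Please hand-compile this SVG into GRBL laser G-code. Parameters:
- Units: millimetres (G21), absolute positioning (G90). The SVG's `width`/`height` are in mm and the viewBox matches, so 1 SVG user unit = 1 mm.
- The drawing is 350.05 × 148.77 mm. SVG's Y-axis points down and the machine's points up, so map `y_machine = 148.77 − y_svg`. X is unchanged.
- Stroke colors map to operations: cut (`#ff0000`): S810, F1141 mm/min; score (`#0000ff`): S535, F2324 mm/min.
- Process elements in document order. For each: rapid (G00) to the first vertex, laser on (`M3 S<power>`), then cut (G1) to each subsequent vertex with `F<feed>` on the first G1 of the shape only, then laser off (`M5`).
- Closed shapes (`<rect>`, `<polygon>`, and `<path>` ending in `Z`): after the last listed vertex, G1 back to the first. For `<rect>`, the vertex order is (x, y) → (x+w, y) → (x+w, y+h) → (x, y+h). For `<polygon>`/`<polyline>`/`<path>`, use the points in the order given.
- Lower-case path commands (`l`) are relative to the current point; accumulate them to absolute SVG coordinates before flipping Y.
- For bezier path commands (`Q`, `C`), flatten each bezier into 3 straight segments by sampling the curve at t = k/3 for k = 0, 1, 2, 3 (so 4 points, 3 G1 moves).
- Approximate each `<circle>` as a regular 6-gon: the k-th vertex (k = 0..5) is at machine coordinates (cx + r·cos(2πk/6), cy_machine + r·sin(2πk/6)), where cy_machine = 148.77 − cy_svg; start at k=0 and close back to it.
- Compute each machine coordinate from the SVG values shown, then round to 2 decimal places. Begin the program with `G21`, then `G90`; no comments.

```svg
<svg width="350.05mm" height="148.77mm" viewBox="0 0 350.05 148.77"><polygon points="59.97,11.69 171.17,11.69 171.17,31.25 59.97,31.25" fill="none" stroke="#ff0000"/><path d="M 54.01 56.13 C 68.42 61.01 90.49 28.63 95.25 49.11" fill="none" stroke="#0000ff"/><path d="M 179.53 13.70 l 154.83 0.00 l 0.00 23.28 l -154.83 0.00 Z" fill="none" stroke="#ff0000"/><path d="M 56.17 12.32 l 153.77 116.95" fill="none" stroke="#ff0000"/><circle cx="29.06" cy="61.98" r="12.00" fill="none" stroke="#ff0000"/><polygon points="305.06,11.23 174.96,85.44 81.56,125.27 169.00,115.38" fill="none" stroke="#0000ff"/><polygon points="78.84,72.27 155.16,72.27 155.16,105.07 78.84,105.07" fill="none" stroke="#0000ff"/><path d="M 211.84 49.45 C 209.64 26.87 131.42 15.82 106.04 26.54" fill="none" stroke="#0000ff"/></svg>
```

1 u = 1 mm; y_m = 148.77 − y.

[1] `<polygon>` rectangle, #ff0000→cut S810 F1141: (59.97,137.08) → (171.17,137.08) → (171.17,117.52) → (59.97,117.52) → (59.97,137.08) (closed)

[2] `<path>` cubic bezier, #0000ff→score S535 F2324: (54.01,92.64) → (70.05,96.84) → (85.64,105.86) → (95.25,99.66)

[3] `<path>` rectangle, #ff0000→cut S810 F1141: (179.53,135.07) → (334.36,135.07) → (334.36,111.79) → (179.53,111.79) → (179.53,135.07) (closed)

[4] `<path>` line segment, #ff0000→cut S810 F1141: (56.17,136.45) → (209.94,19.50)

[5] `<circle>` circle, #ff0000→cut S810 F1141: (41.06,86.79) → (35.06,97.18) → (23.06,97.18) → (17.06,86.79) → (23.06,76.40) → (35.06,76.40) → (41.06,86.79) (closed)

[6] `<polygon>` closed polygon, #0000ff→score S535 F2324: (305.06,137.54) → (174.96,63.33) → (81.56,23.50) → (169.00,33.39) → (305.06,137.54) (closed)

[7] `<polygon>` rectangle, #0000ff→score S535 F2324: (78.84,76.50) → (155.16,76.50) → (155.16,43.70) → (78.84,43.70) → (78.84,76.50) (closed)

[8] `<path>` cubic bezier, #0000ff→score S535 F2324: (211.84,99.32) → (189.07,117.68) → (144.26,126.07) → (106.04,122.23)

G21
G90
G00 X59.97 Y137.08
M3 S810
G1 X171.17 Y137.08 F1141
G1 X171.17 Y117.52
G1 X59.97 Y117.52
G1 X59.97 Y137.08
M5
G00 X54.01 Y92.64
M3 S535
G1 X70.05 Y96.84 F2324
G1 X85.64 Y105.86
G1 X95.25 Y99.66
M5
G00 X179.53 Y135.07
M3 S810
G1 X334.36 Y135.07 F1141
G1 X334.36 Y111.79
G1 X179.53 Y111.79
G1 X179.53 Y135.07
M5
G00 X56.17 Y136.45
M3 S810
G1 X209.94 Y19.50 F1141
M5
G00 X41.06 Y86.79
M3 S810
G1 X35.06 Y97.18 F1141
G1 X23.06 Y97.18
G1 X17.06 Y86.79
G1 X23.06 Y76.40
G1 X35.06 Y76.40
G1 X41.06 Y86.79
M5
G00 X305.06 Y137.54
M3 S535
G1 X174.96 Y63.33 F2324
G1 X81.56 Y23.50
G1 X169.00 Y33.39
G1 X305.06 Y137.54
M5
G00 X78.84 Y76.50
M3 S535
G1 X155.16 Y76.50 F2324
G1 X155.16 Y43.70
G1 X78.84 Y43.70
G1 X78.84 Y76.50
M5
G00 X211.84 Y99.32
M3 S535
G1 X189.07 Y117.68 F2324
G1 X144.26 Y126.07
G1 X106.04 Y122.23
M5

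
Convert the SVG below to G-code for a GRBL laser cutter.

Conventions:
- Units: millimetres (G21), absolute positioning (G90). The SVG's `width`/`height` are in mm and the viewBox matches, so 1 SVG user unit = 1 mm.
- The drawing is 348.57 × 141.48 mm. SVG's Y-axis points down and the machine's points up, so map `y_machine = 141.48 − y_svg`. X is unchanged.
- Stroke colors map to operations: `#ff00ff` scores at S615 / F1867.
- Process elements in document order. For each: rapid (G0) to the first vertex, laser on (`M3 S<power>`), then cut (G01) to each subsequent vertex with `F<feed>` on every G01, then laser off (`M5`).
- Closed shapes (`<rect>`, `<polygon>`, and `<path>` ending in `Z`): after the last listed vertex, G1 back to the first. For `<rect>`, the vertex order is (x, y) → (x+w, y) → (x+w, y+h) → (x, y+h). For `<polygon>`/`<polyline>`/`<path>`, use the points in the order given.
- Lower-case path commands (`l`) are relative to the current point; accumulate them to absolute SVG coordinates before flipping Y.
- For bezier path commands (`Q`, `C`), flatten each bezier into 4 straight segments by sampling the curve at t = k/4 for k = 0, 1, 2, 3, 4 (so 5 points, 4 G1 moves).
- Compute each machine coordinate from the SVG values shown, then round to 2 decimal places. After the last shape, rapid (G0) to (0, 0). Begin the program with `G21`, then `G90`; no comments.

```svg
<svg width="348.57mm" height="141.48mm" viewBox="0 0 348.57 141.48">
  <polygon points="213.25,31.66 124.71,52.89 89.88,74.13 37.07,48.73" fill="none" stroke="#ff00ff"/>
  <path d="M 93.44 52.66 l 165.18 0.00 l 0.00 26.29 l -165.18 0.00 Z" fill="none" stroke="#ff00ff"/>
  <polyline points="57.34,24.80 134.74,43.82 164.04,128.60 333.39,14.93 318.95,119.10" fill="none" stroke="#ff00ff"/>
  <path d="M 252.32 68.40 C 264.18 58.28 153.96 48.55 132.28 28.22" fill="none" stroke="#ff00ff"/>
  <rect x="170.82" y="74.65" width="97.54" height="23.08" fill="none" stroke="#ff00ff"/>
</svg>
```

G21
G90
G0 X213.25 Y109.82
M3 S615
G01 X124.71 Y88.59 F1867
G01 X89.88 Y67.35 F1867
G01 X37.07 Y92.75 F1867
G01 X213.25 Y109.82 F1867
M5
G0 X93.44 Y88.82
M3 S615
G01 X258.62 Y88.82 F1867
G01 X258.62 Y62.53 F1867
G01 X93.44 Y62.53 F1867
G01 X93.44 Y88.82 F1867
M5
G0 X57.34 Y116.68
M3 S615
G01 X134.74 Y97.66 F1867
G01 X164.04 Y12.88 F1867
G01 X333.39 Y126.55 F1867
G01 X318.95 Y22.38 F1867
M5
G0 X252.32 Y73.08
M3 S615
G01 X241.62 Y80.77 F1867
G01 X204.88 Y89.34 F1867
G01 X161.85 Y99.83 F1867
G01 X132.28 Y113.26 F1867
M5
G0 X170.82 Y66.83
M3 S615
G01 X268.36 Y66.83 F1867
G01 X268.36 Y43.75 F1867
G01 X170.82 Y43.75 F1867
G01 X170.82 Y66.83 F1867
M5
G0 X0.00 Y0.00

1 u = 1 mm; y_m = 141.48 − y.

[1] `<polygon>` closed polygon, #ff00ff→score S615 F1867: (213.25,109.82) → (124.71,88.59) → (89.88,67.35) → (37.07,92.75) → (213.25,109.82) (closed)

[2] `<path>` rectangle, #ff00ff→score S615 F1867: (93.44,88.82) → (258.62,88.82) → (258.62,62.53) → (93.44,62.53) → (93.44,88.82) (closed)

[3] `<polyline>` open polyline, #ff00ff→score S615 F1867: (57.34,116.68) → (134.74,97.66) → (164.04,12.88) → (333.39,126.55) → (318.95,22.38)

[4] `<path>` cubic bezier, #ff00ff→score S615 F1867: (252.32,73.08) → (241.62,80.77) → (204.88,89.34) → (161.85,99.83) → (132.28,113.26)

[5] `<rect>` rectangle, #ff00ff→score S615 F1867: (170.82,66.83) → (268.36,66.83) → (268.36,43.75) → (170.82,43.75) → (170.82,66.83) (closed)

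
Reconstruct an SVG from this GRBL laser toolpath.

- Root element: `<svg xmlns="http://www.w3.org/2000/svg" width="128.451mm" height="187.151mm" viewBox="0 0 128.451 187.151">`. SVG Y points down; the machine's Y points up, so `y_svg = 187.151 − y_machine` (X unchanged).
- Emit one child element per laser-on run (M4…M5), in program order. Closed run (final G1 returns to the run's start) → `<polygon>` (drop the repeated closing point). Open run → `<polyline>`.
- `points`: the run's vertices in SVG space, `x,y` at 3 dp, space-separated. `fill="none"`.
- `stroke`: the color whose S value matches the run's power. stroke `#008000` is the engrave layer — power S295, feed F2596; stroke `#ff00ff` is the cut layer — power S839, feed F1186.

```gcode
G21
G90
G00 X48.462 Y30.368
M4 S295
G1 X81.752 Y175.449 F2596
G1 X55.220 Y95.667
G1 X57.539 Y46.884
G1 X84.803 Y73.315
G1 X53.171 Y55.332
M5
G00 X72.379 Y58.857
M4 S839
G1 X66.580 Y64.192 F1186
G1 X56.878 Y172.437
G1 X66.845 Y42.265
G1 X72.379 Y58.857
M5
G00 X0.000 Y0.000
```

<svg xmlns="http://www.w3.org/2000/svg" width="128.451mm" height="187.151mm" viewBox="0 0 128.451 187.151">
  <polyline points="48.462,156.783 81.752,11.702 55.220,91.484 57.539,140.267 84.803,113.836 53.171,131.819" fill="none" stroke="#008000"/>
  <polygon points="72.379,128.294 66.580,122.959 56.878,14.714 66.845,144.886" fill="none" stroke="#ff00ff"/>
</svg>

Each laser-on run becomes one SVG element. Flip Y back into SVG space with y_svg = 187.151 − y_machine.

Run 1: S295 ⇒ engrave layer `#008000`. The run is open, so emit a `<polyline>` with points (Y-flipped): 48.462,156.783 81.752,11.702 55.220,91.484 57.539,140.267 84.803,113.836 53.171,131.819.

Run 2: the run's S839 means `#ff00ff` (cut). The run returns to its start, so emit a `<polygon>` with points (Y-flipped): 72.379,128.294 66.580,122.959 56.878,14.714 66.845,144.886.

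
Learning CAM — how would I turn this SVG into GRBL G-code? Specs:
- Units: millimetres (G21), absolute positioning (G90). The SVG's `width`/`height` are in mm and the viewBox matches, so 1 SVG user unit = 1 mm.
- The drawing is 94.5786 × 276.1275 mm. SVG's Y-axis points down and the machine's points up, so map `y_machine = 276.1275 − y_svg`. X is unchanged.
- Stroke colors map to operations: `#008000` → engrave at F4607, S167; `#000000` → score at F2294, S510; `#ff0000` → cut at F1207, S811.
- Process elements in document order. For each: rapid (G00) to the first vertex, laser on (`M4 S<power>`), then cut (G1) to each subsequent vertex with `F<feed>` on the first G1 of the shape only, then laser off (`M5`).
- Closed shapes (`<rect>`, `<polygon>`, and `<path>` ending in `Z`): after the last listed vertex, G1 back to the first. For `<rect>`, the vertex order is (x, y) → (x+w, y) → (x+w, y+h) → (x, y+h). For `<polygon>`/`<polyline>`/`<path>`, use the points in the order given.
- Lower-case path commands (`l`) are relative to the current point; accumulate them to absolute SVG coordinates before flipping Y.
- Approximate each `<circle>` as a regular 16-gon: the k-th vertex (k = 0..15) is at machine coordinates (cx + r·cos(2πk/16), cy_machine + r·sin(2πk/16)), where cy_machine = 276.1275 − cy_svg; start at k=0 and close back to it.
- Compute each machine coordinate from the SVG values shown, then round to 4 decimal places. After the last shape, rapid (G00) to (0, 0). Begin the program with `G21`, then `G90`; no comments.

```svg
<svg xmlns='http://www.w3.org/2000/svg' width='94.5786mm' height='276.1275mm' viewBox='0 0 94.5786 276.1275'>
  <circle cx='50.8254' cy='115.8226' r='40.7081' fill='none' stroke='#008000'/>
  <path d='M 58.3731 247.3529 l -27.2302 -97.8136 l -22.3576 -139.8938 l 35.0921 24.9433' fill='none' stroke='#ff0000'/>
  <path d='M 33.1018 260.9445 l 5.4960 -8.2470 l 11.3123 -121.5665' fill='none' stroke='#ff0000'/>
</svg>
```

G21
G90
G00 X91.5335 Y160.3049
M4 S167
G1 X88.4348 Y175.8832 F4607
G1 X79.6104 Y189.0899
G1 X66.4037 Y197.9143
G1 X50.8254 Y201.0130
G1 X35.2471 Y197.9143
G1 X22.0404 Y189.0899
G1 X13.2160 Y175.8832
G1 X10.1173 Y160.3049
G1 X13.2160 Y144.7266
G1 X22.0404 Y131.5199
G1 X35.2471 Y122.6955
G1 X50.8254 Y119.5968
G1 X66.4037 Y122.6955
G1 X79.6104 Y131.5199
G1 X88.4348 Y144.7266
G1 X91.5335 Y160.3049
M5
G00 X58.3731 Y28.7746
M4 S811
G1 X31.1429 Y126.5882 F1207
G1 X8.7853 Y266.4820
G1 X43.8774 Y241.5387
M5
G00 X33.1018 Y15.1830
M4 S811
G1 X38.5978 Y23.4300 F1207
G1 X49.9101 Y144.9965
M5
G00 X0.0000 Y0.0000

1 u = 1 mm; y_m = 276.1275 − y.

[1] `<circle>` circle, #008000→engrave S167 F4607: (91.5335,160.3049) → (88.4348,175.8832) → (79.6104,189.0899) → (66.4037,197.9143) → (50.8254,201.0130) → (35.2471,197.9143) → (22.0404,189.0899) → (13.2160,175.8832) → (10.1173,160.3049) → (13.2160,144.7266) → (22.0404,131.5199) → (35.2471,122.6955) → (50.8254,119.5968) → (66.4037,122.6955) → (79.6104,131.5199) → (88.4348,144.7266) → (91.5335,160.3049) (closed)

[2] `<path>` open polyline, #ff0000→cut S811 F1207: (58.3731,28.7746) → (31.1429,126.5882) → (8.7853,266.4820) → (43.8774,241.5387)

[3] `<path>` open polyline, #ff0000→cut S811 F1207: (33.1018,15.1830) → (38.5978,23.4300) → (49.9101,144.9965)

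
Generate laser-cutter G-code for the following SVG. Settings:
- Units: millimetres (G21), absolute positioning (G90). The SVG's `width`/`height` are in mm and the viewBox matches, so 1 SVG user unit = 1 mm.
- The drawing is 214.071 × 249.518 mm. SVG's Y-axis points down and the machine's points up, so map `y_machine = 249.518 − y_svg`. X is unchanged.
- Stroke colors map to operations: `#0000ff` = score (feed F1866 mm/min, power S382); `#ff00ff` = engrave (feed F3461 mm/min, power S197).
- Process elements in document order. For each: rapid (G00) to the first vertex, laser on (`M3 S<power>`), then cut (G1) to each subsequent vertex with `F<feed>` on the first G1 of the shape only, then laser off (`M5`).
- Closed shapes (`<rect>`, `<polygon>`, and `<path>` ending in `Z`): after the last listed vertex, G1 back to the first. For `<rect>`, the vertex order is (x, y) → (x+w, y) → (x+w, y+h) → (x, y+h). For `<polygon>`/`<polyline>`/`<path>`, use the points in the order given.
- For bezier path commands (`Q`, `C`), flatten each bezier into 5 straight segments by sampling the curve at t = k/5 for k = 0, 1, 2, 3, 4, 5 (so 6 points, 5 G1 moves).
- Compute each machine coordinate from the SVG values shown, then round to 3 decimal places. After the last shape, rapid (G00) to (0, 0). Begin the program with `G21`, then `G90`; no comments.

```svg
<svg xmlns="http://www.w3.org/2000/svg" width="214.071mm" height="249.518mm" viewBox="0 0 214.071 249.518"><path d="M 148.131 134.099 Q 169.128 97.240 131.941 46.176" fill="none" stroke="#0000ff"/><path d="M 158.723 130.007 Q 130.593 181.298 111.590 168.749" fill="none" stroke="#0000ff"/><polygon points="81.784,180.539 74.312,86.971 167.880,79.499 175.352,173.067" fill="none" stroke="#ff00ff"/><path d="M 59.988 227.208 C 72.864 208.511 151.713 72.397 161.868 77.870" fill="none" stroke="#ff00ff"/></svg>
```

1 u = 1 mm; y_m = 249.518 − y.

[1] `<path>` quadratic bezier, #0000ff→score S382 F1866: (148.131,115.419) → (154.202,130.731) → (155.619,147.179) → (152.381,164.764) → (144.488,183.485) → (131.941,203.342)

[2] `<path>` quadratic bezier, #0000ff→score S382 F1866: (158.723,119.511) → (147.836,101.548) → (137.679,88.693) → (128.253,80.944) → (119.556,78.303) → (111.590,80.769)

[3] `<polygon>` regular polygon, #ff00ff→engrave S197 F3461: (81.784,68.979) → (74.312,162.547) → (167.880,170.019) → (175.352,76.451) → (81.784,68.979) (closed)

[4] `<path>` cubic bezier, #ff00ff→engrave S197 F3461: (59.988,22.310) → (74.553,45.546) → (98.488,84.530) → (125.328,126.830) → (148.609,160.013) → (161.868,171.648)

G21
G90
G00 X148.131 Y115.419
M3 S382
G1 X154.202 Y130.731 F1866
G1 X155.619 Y147.179
G1 X152.381 Y164.764
G1 X144.488 Y183.485
G1 X131.941 Y203.342
M5
G00 X158.723 Y119.511
M3 S382
G1 X147.836 Y101.548 F1866
G1 X137.679 Y88.693
G1 X128.253 Y80.944
G1 X119.556 Y78.303
G1 X111.590 Y80.769
M5
G00 X81.784 Y68.979
M3 S197
G1 X74.312 Y162.547 F3461
G1 X167.880 Y170.019
G1 X175.352 Y76.451
G1 X81.784 Y68.979
M5
G00 X59.988 Y22.310
M3 S197
G1 X74.553 Y45.546 F3461
G1 X98.488 Y84.530
G1 X125.328 Y126.830
G1 X148.609 Y160.013
G1 X161.868 Y171.648
M5
G00 X0.000 Y0.000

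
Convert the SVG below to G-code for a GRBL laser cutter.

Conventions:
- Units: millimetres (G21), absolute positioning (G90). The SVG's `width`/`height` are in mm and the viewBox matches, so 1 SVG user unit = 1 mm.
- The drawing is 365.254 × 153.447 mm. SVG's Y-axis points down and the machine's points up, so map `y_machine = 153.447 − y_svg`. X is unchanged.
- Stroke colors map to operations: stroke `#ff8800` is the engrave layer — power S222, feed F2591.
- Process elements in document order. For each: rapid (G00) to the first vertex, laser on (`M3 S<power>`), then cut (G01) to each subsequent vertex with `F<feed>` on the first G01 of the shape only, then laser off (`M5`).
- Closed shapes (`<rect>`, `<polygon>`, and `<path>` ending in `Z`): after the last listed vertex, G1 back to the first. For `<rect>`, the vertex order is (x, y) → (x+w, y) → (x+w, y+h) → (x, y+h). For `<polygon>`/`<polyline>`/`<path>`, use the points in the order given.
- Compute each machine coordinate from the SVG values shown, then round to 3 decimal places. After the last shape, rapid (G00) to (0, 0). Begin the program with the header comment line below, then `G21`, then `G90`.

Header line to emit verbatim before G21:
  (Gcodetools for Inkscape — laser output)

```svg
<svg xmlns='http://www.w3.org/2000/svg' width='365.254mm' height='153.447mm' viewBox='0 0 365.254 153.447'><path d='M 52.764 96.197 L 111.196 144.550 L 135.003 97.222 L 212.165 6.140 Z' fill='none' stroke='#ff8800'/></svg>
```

Since the viewBox matches the mm dimensions, user units are millimetres directly. The only transform is the Y-flip y_m = 153.447 − y_svg.

Shape 1 is a closed polygon drawn with `<path>`. Its stroke #ff8800 means engrave at S222, F2591. After flipping Y the toolpath is (52.764,57.250) → (111.196,8.897) → (135.003,56.225) → (212.165,147.307) → (52.764,57.250), returning to the start.

(Gcodetools for Inkscape — laser output)
G21
G90
G00 X52.764 Y57.250
M3 S222
G01 X111.196 Y8.897 F2591
G01 X135.003 Y56.225
G01 X212.165 Y147.307
G01 X52.764 Y57.250
M5
G00 X0.000 Y0.000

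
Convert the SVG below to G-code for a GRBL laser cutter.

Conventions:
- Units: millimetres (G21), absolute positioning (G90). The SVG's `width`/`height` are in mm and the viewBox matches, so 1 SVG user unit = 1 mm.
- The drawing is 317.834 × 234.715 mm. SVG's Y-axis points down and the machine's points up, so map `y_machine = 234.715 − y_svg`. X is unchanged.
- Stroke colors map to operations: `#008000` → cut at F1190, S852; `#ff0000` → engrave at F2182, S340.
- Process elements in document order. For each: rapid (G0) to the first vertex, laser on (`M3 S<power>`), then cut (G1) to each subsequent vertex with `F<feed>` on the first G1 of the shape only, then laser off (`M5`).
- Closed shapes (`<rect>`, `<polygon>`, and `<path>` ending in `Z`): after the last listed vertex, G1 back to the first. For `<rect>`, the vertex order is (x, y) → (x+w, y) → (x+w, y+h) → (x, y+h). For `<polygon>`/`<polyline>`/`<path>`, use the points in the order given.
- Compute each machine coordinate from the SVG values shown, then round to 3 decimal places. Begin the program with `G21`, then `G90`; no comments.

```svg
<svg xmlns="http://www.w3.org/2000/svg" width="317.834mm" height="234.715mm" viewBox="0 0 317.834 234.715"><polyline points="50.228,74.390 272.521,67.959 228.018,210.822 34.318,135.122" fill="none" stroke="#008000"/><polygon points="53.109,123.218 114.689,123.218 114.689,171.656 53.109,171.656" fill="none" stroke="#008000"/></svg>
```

G21
G90
G0 X50.228 Y160.325
M3 S852
G1 X272.521 Y166.756 F1190
G1 X228.018 Y23.893
G1 X34.318 Y99.593
M5
G0 X53.109 Y111.497
M3 S852
G1 X114.689 Y111.497 F1190
G1 X114.689 Y63.059
G1 X53.109 Y63.059
G1 X53.109 Y111.497
M5

viewBox `0 0 317.834 234.715` with mm width/height → 1 unit = 1 mm. Flip: y_m = 234.715 − y_svg.

**Shape 1** — `<polyline>` open polyline, stroke `#008000` → cut (S852, F1190). Machine vertices: (50.228,160.325) → (272.521,166.756) → (228.018,23.893) → (34.318,99.593). Open path.

**Shape 2** — `<polygon>` rectangle, stroke `#008000` → cut (S852, F1190). Machine vertices: (53.109,111.497) → (114.689,111.497) → (114.689,63.059) → (53.109,63.059) → (53.109,111.497). Closed: final G1 returns to the first vertex.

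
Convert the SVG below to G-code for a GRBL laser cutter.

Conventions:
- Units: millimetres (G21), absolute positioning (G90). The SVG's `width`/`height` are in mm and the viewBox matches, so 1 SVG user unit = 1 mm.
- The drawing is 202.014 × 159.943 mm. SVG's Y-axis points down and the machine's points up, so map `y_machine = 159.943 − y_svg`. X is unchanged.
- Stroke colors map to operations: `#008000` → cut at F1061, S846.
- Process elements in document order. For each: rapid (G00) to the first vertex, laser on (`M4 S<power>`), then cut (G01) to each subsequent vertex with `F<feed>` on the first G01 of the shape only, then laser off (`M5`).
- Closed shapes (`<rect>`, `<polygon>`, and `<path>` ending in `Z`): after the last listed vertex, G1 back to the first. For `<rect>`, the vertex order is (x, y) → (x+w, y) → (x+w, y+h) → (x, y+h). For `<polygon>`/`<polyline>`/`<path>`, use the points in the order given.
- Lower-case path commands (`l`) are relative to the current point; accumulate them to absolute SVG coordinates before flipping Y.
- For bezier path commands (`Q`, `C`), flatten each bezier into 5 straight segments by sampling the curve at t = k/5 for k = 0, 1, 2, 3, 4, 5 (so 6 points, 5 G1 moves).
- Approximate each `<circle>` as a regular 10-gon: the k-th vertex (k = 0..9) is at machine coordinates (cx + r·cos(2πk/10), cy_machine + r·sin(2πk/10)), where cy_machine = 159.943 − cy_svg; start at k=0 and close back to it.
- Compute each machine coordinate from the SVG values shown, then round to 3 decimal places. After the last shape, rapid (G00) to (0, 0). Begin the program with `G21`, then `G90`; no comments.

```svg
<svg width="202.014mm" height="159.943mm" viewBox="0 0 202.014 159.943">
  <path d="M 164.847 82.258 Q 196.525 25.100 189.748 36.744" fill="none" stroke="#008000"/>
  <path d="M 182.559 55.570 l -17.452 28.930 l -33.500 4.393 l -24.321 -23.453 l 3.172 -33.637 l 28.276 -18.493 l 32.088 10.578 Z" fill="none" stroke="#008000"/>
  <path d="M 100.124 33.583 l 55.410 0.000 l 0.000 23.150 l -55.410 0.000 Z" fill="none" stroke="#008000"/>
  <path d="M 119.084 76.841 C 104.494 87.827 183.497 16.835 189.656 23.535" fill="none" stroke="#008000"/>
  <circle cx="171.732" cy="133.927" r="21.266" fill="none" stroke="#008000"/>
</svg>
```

G21
G90
G00 X164.847 Y77.685
M4 S846
G01 X175.980 Y97.796 F1061
G01 X184.037 Y112.403
G01 X189.017 Y121.506
G01 X190.921 Y125.105
G01 X189.748 Y123.199
M5
G00 X182.559 Y104.373
M4 S846
G01 X165.107 Y75.443 F1061
G01 X131.607 Y71.050
G01 X107.286 Y94.503
G01 X110.458 Y128.140
G01 X138.734 Y146.633
G01 X170.822 Y136.055
G01 X182.559 Y104.373
M5
G00 X100.124 Y126.360
M4 S846
G01 X155.534 Y126.360 F1061
G01 X155.534 Y103.210
G01 X100.124 Y103.210
G01 X100.124 Y126.360
M5
G00 X119.084 Y83.102
M4 S846
G01 X120.230 Y85.070 F1061
G01 X135.849 Y99.049
G01 X157.952 Y117.375
G01 X178.551 Y132.382
G01 X189.656 Y136.408
M5
G00 X192.998 Y26.016
M4 S846
G01 X188.937 Y38.516 F1061
G01 X178.304 Y46.241
G01 X165.160 Y46.241
G01 X154.527 Y38.516
G01 X150.466 Y26.016
G01 X154.527 Y13.516
G01 X165.160 Y5.791
G01 X178.304 Y5.791
G01 X188.937 Y13.516
G01 X192.998 Y26.016
M5
G00 X0.000 Y0.000

viewBox `0 0 202.014 159.943` with mm width/height → 1 unit = 1 mm. Flip: y_m = 159.943 − y_svg.

**Shape 1** — `<path>` quadratic bezier, stroke `#008000` → cut (S846, F1061). Control points (SVG): P0=(164.847,82.258), P1=(196.525,25.100), P2=(189.748,36.744); sampled at t=k/5. Machine vertices: (164.847,77.685) → (175.980,97.796) → (184.037,112.403) → (189.017,121.506) → (190.921,125.105) → (189.748,123.199). Open path.

**Shape 2** — `<path>` regular polygon, stroke `#008000` → cut (S846, F1061). Machine vertices: (182.559,104.373) → (165.107,75.443) → (131.607,71.050) → (107.286,94.503) → (110.458,128.140) → (138.734,146.633) → (170.822,136.055) → (182.559,104.373). Closed: final G1 returns to the first vertex.

**Shape 3** — `<path>` rectangle, stroke `#008000` → cut (S846, F1061). Machine vertices: (100.124,126.360) → (155.534,126.360) → (155.534,103.210) → (100.124,103.210) → (100.124,126.360). Closed: final G1 returns to the first vertex.

**Shape 4** — `<path>` cubic bezier, stroke `#008000` → cut (S846, F1061). Control points (SVG): P0=(119.084,76.841), P1=(104.494,87.827), P2=(183.497,16.835), P3=(189.656,23.535); sampled at t=k/5. Machine vertices: (119.084,83.102) → (120.230,85.070) → (135.849,99.049) → (157.952,117.375) → (178.551,132.382) → (189.656,136.408). Open path.

**Shape 5** — `<circle>` circle, stroke `#008000` → cut (S846, F1061). Machine vertices: (192.998,26.016) → (188.937,38.516) → (178.304,46.241) → (165.160,46.241) → (154.527,38.516) → (150.466,26.016) → (154.527,13.516) → (165.160,5.791) → (178.304,5.791) → (188.937,13.516) → (192.998,26.016). Closed: final G1 returns to the first vertex.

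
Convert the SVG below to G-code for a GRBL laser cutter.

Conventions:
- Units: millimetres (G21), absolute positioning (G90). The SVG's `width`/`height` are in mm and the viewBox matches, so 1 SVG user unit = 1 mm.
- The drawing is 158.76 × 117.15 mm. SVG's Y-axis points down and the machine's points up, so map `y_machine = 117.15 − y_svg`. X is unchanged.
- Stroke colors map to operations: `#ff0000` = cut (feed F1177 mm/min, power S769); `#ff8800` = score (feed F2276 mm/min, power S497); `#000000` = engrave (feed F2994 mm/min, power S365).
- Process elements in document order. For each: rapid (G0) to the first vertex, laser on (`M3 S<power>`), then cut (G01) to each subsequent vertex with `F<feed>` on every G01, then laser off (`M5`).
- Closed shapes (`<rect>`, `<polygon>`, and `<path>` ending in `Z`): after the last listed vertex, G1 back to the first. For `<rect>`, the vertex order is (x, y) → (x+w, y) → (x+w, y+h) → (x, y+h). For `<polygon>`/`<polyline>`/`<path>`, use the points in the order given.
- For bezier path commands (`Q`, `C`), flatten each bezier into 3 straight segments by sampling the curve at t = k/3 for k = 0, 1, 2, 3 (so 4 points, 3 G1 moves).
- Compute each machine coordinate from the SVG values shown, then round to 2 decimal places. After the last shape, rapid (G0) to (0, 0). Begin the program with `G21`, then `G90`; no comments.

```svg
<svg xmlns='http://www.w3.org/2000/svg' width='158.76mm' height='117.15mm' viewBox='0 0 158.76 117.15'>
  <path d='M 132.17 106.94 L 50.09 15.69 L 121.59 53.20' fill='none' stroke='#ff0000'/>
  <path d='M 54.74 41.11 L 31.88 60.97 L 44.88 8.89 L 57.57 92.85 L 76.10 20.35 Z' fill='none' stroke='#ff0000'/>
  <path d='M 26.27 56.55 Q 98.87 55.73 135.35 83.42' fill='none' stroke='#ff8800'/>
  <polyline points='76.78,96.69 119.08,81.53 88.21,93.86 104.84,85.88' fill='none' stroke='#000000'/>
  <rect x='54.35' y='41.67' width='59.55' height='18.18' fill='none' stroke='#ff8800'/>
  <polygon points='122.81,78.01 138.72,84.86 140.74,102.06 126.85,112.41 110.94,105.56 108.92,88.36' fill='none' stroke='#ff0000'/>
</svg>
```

Since the viewBox matches the mm dimensions, user units are millimetres directly. The only transform is the Y-flip y_m = 117.15 − y_svg.

Shape 1 is a open polyline drawn with `<path>`. Its stroke #ff0000 means cut at S769, F1177. After flipping Y the toolpath is (132.17,10.21) → (50.09,101.46) → (121.59,63.95).

Shape 2 is a closed polygon drawn with `<path>`. Its stroke #ff0000 means cut at S769, F1177. After flipping Y the toolpath is (54.74,76.04) → (31.88,56.18) → (44.88,108.26) → (57.57,24.30) → (76.10,96.80) → (54.74,76.04), returning to the start.

Shape 3 is a quadratic bezier drawn with `<path>`. Its stroke #ff8800 means score at S497, F2276. After flipping Y the toolpath is (26.27,60.60) → (70.66,57.98) → (107.02,49.02) → (135.35,33.73).

Shape 4 is a open polyline drawn with `<polyline>`. Its stroke #000000 means engrave at S365, F2994. After flipping Y the toolpath is (76.78,20.46) → (119.08,35.62) → (88.21,23.29) → (104.84,31.27).

Shape 5 is a rectangle drawn with `<rect>`. Its stroke #ff8800 means score at S497, F2276. After flipping Y the toolpath is (54.35,75.48) → (113.90,75.48) → (113.90,57.30) → (54.35,57.30) → (54.35,75.48), returning to the start.

Shape 6 is a regular polygon drawn with `<polygon>`. Its stroke #ff0000 means cut at S769, F1177. After flipping Y the toolpath is (122.81,39.14) → (138.72,32.29) → (140.74,15.09) → (126.85,4.74) → (110.94,11.59) → (108.92,28.79) → (122.81,39.14), returning to the start.

G21
G90
G0 X132.17 Y10.21
M3 S769
G01 X50.09 Y101.46 F1177
G01 X121.59 Y63.95 F1177
M5
G0 X54.74 Y76.04
M3 S769
G01 X31.88 Y56.18 F1177
G01 X44.88 Y108.26 F1177
G01 X57.57 Y24.30 F1177
G01 X76.10 Y96.80 F1177
G01 X54.74 Y76.04 F1177
M5
G0 X26.27 Y60.60
M3 S497
G01 X70.66 Y57.98 F2276
G01 X107.02 Y49.02 F2276
G01 X135.35 Y33.73 F2276
M5
G0 X76.78 Y20.46
M3 S365
G01 X119.08 Y35.62 F2994
G01 X88.21 Y23.29 F2994
G01 X104.84 Y31.27 F2994
M5
G0 X54.35 Y75.48
M3 S497
G01 X113.90 Y75.48 F2276
G01 X113.90 Y57.30 F2276
G01 X54.35 Y57.30 F2276
G01 X54.35 Y75.48 F2276
M5
G0 X122.81 Y39.14
M3 S769
G01 X138.72 Y32.29 F1177
G01 X140.74 Y15.09 F1177
G01 X126.85 Y4.74 F1177
G01 X110.94 Y11.59 F1177
G01 X108.92 Y28.79 F1177
G01 X122.81 Y39.14 F1177
M5
G0 X0.00 Y0.00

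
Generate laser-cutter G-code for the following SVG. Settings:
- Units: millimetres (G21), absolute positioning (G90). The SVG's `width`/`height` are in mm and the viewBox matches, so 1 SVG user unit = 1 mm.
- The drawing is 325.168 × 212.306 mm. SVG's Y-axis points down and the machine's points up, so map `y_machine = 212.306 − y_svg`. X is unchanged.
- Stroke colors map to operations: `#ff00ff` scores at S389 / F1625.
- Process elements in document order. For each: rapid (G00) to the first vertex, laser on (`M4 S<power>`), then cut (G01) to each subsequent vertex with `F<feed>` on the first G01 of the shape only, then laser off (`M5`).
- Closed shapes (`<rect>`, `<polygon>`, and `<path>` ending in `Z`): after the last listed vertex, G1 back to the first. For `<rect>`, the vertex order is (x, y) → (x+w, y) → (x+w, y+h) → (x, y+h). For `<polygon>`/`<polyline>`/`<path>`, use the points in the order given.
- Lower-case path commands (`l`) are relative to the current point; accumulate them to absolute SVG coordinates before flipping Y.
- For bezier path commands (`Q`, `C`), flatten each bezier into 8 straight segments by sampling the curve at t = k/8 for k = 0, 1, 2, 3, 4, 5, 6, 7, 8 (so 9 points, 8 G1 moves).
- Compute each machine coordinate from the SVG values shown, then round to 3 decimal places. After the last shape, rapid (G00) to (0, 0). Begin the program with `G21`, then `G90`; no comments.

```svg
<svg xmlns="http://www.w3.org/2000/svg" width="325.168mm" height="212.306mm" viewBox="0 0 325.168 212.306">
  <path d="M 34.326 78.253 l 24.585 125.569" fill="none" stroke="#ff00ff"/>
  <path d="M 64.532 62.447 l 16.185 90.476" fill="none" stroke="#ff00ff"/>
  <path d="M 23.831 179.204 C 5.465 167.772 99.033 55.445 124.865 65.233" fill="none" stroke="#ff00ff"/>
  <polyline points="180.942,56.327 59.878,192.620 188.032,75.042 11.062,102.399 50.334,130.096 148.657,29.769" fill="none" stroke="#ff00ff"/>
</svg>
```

viewBox `0 0 325.168 212.306` with mm width/height → 1 unit = 1 mm. Flip: y_m = 212.306 − y_svg.

**Shape 1** — `<path>` line segment, stroke `#ff00ff` → score (S389, F1625). Machine vertices: (34.326,134.053) → (58.911,8.484). Open path.

**Shape 2** — `<path>` line segment, stroke `#ff00ff` → score (S389, F1625). Machine vertices: (64.532,149.859) → (80.717,59.383). Open path.

**Shape 3** — `<path>` cubic bezier, stroke `#ff00ff` → score (S389, F1625). Control points (SVG): P0=(23.831,179.204), P1=(5.465,167.772), P2=(99.033,55.445), P3=(124.865,65.233); sampled at t=k/8. Machine vertices: (23.831,33.102) → (21.840,41.683) → (28.237,57.109) → (40.917,76.768) → (57.774,98.045) → (76.703,118.328) → (95.598,135.002) → (112.354,145.455) → (124.865,147.073). Open path.

**Shape 4** — `<polyline>` open polyline, stroke `#ff00ff` → score (S389, F1625). Machine vertices: (180.942,155.979) → (59.878,19.686) → (188.032,137.264) → (11.062,109.907) → (50.334,82.210) → (148.657,182.537). Open path.

G21
G90
G00 X34.326 Y134.053
M4 S389
G01 X58.911 Y8.484 F1625
M5
G00 X64.532 Y149.859
M4 S389
G01 X80.717 Y59.383 F1625
M5
G00 X23.831 Y33.102
M4 S389
G01 X21.840 Y41.683 F1625
G01 X28.237 Y57.109
G01 X40.917 Y76.768
G01 X57.774 Y98.045
G01 X76.703 Y118.328
G01 X95.598 Y135.002
G01 X112.354 Y145.455
G01 X124.865 Y147.073
M5
G00 X180.942 Y155.979
M4 S389
G01 X59.878 Y19.686 F1625
G01 X188.032 Y137.264
G01 X11.062 Y109.907
G01 X50.334 Y82.210
G01 X148.657 Y182.537
M5
G00 X0.000 Y0.000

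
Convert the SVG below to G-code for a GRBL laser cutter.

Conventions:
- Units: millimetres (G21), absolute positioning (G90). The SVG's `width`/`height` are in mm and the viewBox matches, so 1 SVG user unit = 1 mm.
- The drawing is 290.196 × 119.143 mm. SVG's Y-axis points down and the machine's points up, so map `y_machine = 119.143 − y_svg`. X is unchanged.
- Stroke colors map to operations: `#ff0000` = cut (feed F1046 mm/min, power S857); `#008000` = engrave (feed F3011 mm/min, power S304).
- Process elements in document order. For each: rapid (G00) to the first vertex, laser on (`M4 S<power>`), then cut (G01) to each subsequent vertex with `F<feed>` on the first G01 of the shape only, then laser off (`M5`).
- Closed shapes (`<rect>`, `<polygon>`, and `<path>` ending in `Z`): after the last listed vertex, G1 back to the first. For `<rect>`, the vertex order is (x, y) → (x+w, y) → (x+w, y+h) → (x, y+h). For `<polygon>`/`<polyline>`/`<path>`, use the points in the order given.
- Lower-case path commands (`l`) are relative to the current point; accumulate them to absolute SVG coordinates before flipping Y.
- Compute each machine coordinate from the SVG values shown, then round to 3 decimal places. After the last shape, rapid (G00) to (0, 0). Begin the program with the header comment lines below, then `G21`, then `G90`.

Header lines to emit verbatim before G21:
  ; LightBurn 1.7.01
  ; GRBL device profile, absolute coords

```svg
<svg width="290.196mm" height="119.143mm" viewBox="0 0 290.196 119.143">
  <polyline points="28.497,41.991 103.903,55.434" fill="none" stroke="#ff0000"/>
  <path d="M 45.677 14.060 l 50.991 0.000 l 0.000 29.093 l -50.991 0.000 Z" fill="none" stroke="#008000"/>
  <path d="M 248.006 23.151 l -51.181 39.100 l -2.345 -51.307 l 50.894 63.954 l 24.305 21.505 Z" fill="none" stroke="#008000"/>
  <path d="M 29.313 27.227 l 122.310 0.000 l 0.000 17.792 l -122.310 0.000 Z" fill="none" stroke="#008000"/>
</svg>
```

; LightBurn 1.7.01
; GRBL device profile, absolute coords
G21
G90
G00 X28.497 Y77.152
M4 S857
G01 X103.903 Y63.709 F1046
M5
G00 X45.677 Y105.083
M4 S304
G01 X96.668 Y105.083 F3011
G01 X96.668 Y75.990
G01 X45.677 Y75.990
G01 X45.677 Y105.083
M5
G00 X248.006 Y95.992
M4 S304
G01 X196.825 Y56.892 F3011
G01 X194.480 Y108.199
G01 X245.374 Y44.245
G01 X269.679 Y22.740
G01 X248.006 Y95.992
M5
G00 X29.313 Y91.916
M4 S304
G01 X151.623 Y91.916 F3011
G01 X151.623 Y74.124
G01 X29.313 Y74.124
G01 X29.313 Y91.916
M5
G00 X0.000 Y0.000

viewBox `0 0 290.196 119.143` with mm width/height → 1 unit = 1 mm. Flip: y_m = 119.143 − y_svg.

**Shape 1** — `<polyline>` line segment, stroke `#ff0000` → cut (S857, F1046). Machine vertices: (28.497,77.152) → (103.903,63.709). Open path.

**Shape 2** — `<path>` rectangle, stroke `#008000` → engrave (S304, F3011). Machine vertices: (45.677,105.083) → (96.668,105.083) → (96.668,75.990) → (45.677,75.990) → (45.677,105.083). Closed: final G1 returns to the first vertex.

**Shape 3** — `<path>` closed polygon, stroke `#008000` → engrave (S304, F3011). Machine vertices: (248.006,95.992) → (196.825,56.892) → (194.480,108.199) → (245.374,44.245) → (269.679,22.740) → (248.006,95.992). Closed: final G1 returns to the first vertex.

**Shape 4** — `<path>` rectangle, stroke `#008000` → engrave (S304, F3011). Machine vertices: (29.313,91.916) → (151.623,91.916) → (151.623,74.124) → (29.313,74.124) → (29.313,91.916). Closed: final G1 returns to the first vertex.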